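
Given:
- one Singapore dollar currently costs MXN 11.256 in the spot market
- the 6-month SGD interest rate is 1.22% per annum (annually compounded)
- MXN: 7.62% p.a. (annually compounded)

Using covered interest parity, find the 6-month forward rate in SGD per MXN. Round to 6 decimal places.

0.086159

T = 6/12 years.
MXN accumulates by (1 + 0.0762)^(6/12) = 1.0374006.
Growth of 1 SGD over T: (1 + 0.0122)^(6/12) = 1.0060815.
CIP: F = S · (grow MXN)/(grow SGD) = 11.256 × 1.0374006/1.0060815 = 11.60640 MXN per SGD.
Invert for SGD per MXN: 1 / 11.60640 = 0.086159.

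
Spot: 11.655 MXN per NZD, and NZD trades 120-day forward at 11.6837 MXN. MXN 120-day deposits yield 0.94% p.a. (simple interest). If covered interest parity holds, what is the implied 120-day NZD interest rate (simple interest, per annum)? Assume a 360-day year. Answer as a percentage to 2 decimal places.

T = 120/360 years.
F/S = 11.6837/11.655 = 1.0024625 = (growth of MXN) / (growth of NZD).
The MXN side grows by 1 + 0.0094×120/360 = 1.0031333.
So the NZD growth factor = 1.0006692.
(1.0006692 − 1)/T = 0.002008, i.e. 0.20%.

0.20%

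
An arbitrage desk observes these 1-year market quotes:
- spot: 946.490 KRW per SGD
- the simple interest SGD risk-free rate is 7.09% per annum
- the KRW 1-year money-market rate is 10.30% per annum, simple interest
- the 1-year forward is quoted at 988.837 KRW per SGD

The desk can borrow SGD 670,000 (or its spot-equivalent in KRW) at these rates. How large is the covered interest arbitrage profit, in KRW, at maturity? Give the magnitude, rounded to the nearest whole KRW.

KRW 10,027,939

T = 1 year.
Invest the SGD and cover forward: 670,000 × 1.070900 × 988.837 = KRW 709,493,514.01.
Convert at spot and invest in KRW: 670,000 × 946.490 × 1.103000 = KRW 699,465,574.90.
The quoted forward overvalues SGD, so borrow KRW, buy SGD at spot, deposit the SGD at 7.09%, and sell the proceeds forward at 988.837.
Profit = 709,493,514.01 − 699,465,574.90 = KRW 10,027,939.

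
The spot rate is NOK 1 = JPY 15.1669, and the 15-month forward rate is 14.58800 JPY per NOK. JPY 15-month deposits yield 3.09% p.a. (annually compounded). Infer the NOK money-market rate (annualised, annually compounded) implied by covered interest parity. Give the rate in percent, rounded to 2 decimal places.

T = 15/12 years.
CIP gives F = S · g_JPY/g_NOK, so g_JPY/g_NOK = 14.588/15.1669 = 0.9618314.
JPY growth factor: (1 + 0.0309)^(15/12) = 1.0387731.
That pins the NOK growth at 1.079995.
r = 1.079995^(12/15) − 1 = 0.063500 → 6.35%.

6.35%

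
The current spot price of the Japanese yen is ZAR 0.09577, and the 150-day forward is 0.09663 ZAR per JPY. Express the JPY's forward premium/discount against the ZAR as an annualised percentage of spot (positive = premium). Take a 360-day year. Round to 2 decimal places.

+2.16%

T = 150/360 years.
Period premium: (0.09663 − 0.09577)/0.09577 = 0.0089798.
Annualise by dividing by T: 0.0089798 / (150/360) = 0.021552 → 2.16%.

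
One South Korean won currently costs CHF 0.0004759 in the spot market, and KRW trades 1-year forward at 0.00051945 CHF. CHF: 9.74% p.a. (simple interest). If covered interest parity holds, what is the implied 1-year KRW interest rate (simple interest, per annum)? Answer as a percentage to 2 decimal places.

T = 1 year.
CIP gives F = S · g_CHF/g_KRW, so g_CHF/g_KRW = 0.00051945/0.0004759 = 1.0915108.
CHF growth factor: 1 + 0.0974×1 = 1.097400.
That pins the KRW growth at 1.0053955.
r = (1.0053955 − 1)/1 = 0.005396 → 0.54%.

0.54%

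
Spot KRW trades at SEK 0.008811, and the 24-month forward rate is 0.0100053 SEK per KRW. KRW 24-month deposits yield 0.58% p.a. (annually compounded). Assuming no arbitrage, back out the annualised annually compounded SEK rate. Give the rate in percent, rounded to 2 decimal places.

7.18%

T = 2 years.
CIP gives F = S · g_SEK/g_KRW, so g_SEK/g_KRW = 0.0100053/0.008811 = 1.1355465.
KRW growth factor: (1 + 0.0058)^2 = 1.0116336.
That pins the SEK growth at 1.148757.
Annualise: 1.148757^(1/2) − 1 = 0.071801 = 7.18%.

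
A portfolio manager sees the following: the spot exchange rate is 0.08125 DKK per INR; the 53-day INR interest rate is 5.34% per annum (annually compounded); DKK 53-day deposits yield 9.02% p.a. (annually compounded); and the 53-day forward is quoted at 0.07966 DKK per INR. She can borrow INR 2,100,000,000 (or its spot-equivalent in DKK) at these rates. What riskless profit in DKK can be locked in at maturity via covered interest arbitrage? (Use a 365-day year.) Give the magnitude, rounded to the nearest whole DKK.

DKK 4,223,661

T = 53/365 years.
Route A — deposit INR, sell forward: 2,100,000,000 × 1.00758263239 × 0.07966 = DKK 168,554,468.24.
Route B — convert at spot, deposit DKK: 2,100,000,000 × 0.08125 × 1.0126190714 = DKK 172,778,129.06.
The quoted forward undervalues INR, so borrow INR, convert to DKK at spot, deposit the DKK at 9.02%, and buy INR forward at 0.07966 to cover the loan.
Profit = 172,778,129.06 − 168,554,468.24 = DKK 4,223,661.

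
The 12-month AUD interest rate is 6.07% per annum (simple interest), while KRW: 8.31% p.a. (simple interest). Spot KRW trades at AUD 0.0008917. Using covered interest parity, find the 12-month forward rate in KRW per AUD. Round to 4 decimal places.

T = 1 year.
Growth of 1 AUD over T: 1 + 0.0607×1 = 1.060700.
KRW growth factor: 1 + 0.0831×1 = 1.083100.
CIP: F = S · (grow AUD)/(grow KRW) = 0.0008917 × 1.060700/1.083100 = 0.0008732584157 AUD per KRW.
Quoted the other way: 1/0.0008732584157 = 1145.1364 KRW per AUD.

1145.1364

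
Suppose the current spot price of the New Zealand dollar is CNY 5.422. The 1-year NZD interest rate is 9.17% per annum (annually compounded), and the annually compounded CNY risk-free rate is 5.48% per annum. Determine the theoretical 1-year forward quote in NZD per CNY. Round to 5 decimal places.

0.19089

T = 1 year.
CNY growth factor: (1 + 0.0548)^1 = 1.054800.
Growth of 1 NZD over T: (1 + 0.0917)^1 = 1.091700.
Forward (CNY per NZD) = 5.422 × 1.054800 / 1.091700 = 5.238734.
Quoted the other way: 1/5.238734 = 0.19089 NZD per CNY.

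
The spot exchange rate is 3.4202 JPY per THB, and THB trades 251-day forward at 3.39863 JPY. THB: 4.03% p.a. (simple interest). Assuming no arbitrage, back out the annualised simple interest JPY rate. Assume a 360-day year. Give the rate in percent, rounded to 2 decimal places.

3.10%

T = 251/360 years.
F/S = 3.39863/3.4202 = 0.9936934 = (growth of JPY) / (growth of THB).
The THB side grows by 1 + 0.0403×251/360 = 1.0280981.
Hence g_JPY = 1.0216143.
(1.0216143 − 1)/T = 0.031001, i.e. 3.10%.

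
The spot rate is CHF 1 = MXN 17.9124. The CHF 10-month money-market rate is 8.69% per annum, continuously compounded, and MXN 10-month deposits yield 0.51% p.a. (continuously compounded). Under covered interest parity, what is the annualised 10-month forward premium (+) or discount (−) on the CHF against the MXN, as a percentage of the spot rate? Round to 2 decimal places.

T = 10/12 years.
CIP forward (MXN per CHF) = 17.9124 × 1.004259/1.0751032 = 16.7320578.
(F − S)/S ÷ T = (16.7320578 − 17.9124)/17.9124/(10/12) = -0.079074 → -7.91%.

-7.91%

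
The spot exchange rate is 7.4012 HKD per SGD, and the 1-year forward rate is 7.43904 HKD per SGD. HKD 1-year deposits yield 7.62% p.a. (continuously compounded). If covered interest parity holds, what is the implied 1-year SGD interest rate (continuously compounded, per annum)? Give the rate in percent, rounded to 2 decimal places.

T = 1 year.
CIP gives F = S · g_HKD/g_SGD, so g_HKD/g_SGD = 7.43904/7.4012 = 1.0051127.
The HKD side grows by e^(0.0762×1) = 1.0791784.
That pins the SGD growth at 1.073689.
Take logs: ln 1.073689 / 1 = 0.071100, so 7.11%.

7.11%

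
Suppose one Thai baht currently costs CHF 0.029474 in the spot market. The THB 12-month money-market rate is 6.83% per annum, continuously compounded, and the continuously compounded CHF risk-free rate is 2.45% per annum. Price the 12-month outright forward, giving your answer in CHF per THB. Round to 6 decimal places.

T = 1 year.
CHF growth factor: e^(0.0245×1) = 1.0248026.
Growth of 1 THB over T: e^(0.0683×1) = 1.0706865.
CIP: F = S · (grow CHF)/(grow THB) = 0.029474 × 1.0248026/1.0706865 = 0.02821090 CHF per THB.

0.028211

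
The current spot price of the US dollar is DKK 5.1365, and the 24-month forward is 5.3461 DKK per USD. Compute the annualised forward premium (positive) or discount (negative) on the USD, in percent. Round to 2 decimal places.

+2.04%

T = 2 years.
USD trades forward at +4.08060% vs spot over the period.
×(1/T) gives 2.04% p.a.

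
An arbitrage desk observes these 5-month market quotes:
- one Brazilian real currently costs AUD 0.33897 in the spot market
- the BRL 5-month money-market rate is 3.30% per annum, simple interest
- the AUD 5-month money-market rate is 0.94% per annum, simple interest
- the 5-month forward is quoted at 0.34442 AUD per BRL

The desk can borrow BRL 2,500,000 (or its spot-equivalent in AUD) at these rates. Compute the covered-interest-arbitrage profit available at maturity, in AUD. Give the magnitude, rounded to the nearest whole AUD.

T = 5/12 years.
Route A — deposit BRL, sell forward: 2,500,000 × 1.013750 × 0.34442 = AUD 872,889.44.
Route B — convert at spot, deposit AUD: 2,500,000 × 0.33897 × 1.00391667 = AUD 850,744.08.
The quoted forward overvalues BRL, so borrow AUD, buy BRL at spot, deposit the BRL at 3.30%, and sell the proceeds forward at 0.34442.
The gap between the two covered legs is AUD 22,145.

AUD 22,145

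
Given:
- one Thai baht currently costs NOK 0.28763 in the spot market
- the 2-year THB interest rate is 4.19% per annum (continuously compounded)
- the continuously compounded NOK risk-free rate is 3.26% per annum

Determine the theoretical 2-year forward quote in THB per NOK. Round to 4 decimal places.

3.5420

T = 2 years.
Growth of 1 NOK over T: e^(0.0326×2) = 1.0673725.
THB accumulates by e^(0.0419×2) = 1.0874114.
Forward (NOK per THB) = 0.28763 × 1.0673725 / 1.0874114 = 0.2823295.
Quoted the other way: 1/0.2823295 = 3.5420 THB per NOK.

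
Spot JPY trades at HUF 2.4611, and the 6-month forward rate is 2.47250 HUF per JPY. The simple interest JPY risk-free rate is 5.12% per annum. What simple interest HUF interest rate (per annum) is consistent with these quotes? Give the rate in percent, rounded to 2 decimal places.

T = 6/12 years.
CIP gives F = S · g_HUF/g_JPY, so g_HUF/g_JPY = 2.4725/2.4611 = 1.0046321.
JPY growth factor: 1 + 0.0512×6/12 = 1.025600.
Hence g_HUF = 1.0303507.
r = (1.0303507 − 1)/(6/12) = 0.060701 → 6.07%.

6.07%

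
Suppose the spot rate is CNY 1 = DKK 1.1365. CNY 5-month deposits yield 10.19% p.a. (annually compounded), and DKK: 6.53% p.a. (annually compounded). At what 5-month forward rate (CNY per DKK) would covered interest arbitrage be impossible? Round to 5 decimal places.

0.89237

T = 5/12 years.
DKK accumulates by (1 + 0.0653)^(5/12) = 1.0267073.
CNY growth factor: (1 + 0.1019)^(5/12) = 1.0412601.
CIP: F = S · (grow DKK)/(grow CNY) = 1.1365 × 1.0267073/1.0412601 = 1.120616 DKK per CNY.
Invert for CNY per DKK: 1 / 1.120616 = 0.89237.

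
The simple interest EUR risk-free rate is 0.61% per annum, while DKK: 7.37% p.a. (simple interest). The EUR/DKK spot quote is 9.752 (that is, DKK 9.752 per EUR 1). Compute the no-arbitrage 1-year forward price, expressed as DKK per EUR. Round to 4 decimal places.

T = 1 year.
DKK accumulates by 1 + 0.0737×1 = 1.073700.
EUR growth factor: 1 + 0.0061×1 = 1.006100.
CIP: F = S · (grow DKK)/(grow EUR) = 9.752 × 1.073700/1.006100 = 10.407238 DKK per EUR.

10.4072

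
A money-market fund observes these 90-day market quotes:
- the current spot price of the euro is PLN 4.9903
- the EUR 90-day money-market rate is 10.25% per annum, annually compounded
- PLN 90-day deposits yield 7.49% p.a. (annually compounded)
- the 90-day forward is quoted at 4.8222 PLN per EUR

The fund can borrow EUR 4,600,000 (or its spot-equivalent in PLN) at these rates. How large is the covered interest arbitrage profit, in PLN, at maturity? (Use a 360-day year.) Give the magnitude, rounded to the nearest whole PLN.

PLN 643,739

T = 90/360 years.
Invest the EUR and cover forward: 4,600,000 × 1.0246950766 × 4.8222 = PLN 22,729,909.15.
Convert at spot and invest in PLN: 4,600,000 × 4.9903 × 1.0182209202 = PLN 23,373,648.15.
The quoted forward undervalues EUR, so borrow EUR, convert to PLN at spot, deposit the PLN at 7.49%, and buy EUR forward at 4.8222 to cover the loan.
Profit = 23,373,648.15 − 22,729,909.15 = PLN 643,739.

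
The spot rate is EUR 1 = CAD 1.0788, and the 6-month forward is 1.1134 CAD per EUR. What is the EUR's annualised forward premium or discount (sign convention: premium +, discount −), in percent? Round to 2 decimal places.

T = 6/12 years.
Period premium: (1.1134 − 1.0788)/1.0788 = 0.0320727.
Annualise by dividing by T: 0.0320727 / (6/12) = 0.064145 → 6.41%.

+6.41%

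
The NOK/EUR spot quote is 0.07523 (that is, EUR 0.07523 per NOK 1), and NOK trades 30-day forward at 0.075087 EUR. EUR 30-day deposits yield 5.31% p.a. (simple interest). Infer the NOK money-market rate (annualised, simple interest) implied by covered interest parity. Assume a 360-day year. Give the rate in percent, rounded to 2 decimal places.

T = 30/360 years.
By CIP, F/S equals the EUR-to-NOK growth ratio: 0.075087/0.07523 = 0.9980992.
EUR growth factor: 1 + 0.0531×30/360 = 1.004425.
That pins the NOK growth at 1.0063378.
(1.0063378 − 1)/T = 0.076054, i.e. 7.61%.

7.61%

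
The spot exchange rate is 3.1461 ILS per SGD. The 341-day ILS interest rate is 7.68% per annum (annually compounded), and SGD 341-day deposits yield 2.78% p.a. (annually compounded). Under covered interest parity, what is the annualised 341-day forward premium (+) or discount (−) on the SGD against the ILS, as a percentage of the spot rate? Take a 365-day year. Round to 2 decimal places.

T = 341/365 years.
CIP forward (ILS per SGD) = 3.1461 × 1.0715737/1.0259485 = 3.2860110.
(F − S)/S ÷ T = (3.2860110 − 3.1461)/3.1461/(341/365) = 0.047601 → 4.76%.

+4.76%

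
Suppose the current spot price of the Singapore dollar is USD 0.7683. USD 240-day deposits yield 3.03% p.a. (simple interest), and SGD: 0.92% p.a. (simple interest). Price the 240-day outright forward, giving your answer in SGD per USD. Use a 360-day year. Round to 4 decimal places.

T = 240/360 years.
USD growth factor: 1 + 0.0303×240/360 = 1.020200.
Growth of 1 SGD over T: 1 + 0.0092×240/360 = 1.0061333.
Forward (USD per SGD) = 0.7683 × 1.020200 / 1.0061333 = 0.7790416.
Invert for SGD per USD: 1 / 0.7790416 = 1.2836.

1.2836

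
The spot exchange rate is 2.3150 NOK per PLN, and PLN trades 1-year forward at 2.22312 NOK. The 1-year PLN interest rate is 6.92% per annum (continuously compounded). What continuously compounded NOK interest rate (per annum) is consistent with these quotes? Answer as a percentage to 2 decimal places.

2.87%

T = 1 year.
By CIP, F/S equals the NOK-to-PLN growth ratio: 2.22312/2.315 = 0.9603110.
The PLN side grows by e^(0.0692×1) = 1.0716505.
Hence g_NOK = 1.0291178.
Take logs: ln 1.0291178 / 1 = 0.028702, so 2.87%.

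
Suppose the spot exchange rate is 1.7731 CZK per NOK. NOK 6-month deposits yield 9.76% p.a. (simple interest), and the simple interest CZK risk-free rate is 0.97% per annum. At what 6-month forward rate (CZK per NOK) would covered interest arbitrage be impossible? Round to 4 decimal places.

T = 6/12 years.
CZK accumulates by 1 + 0.0097×6/12 = 1.004850.
Growth of 1 NOK over T: 1 + 0.0976×6/12 = 1.048800.
CIP: F = S · (grow CZK)/(grow NOK) = 1.7731 × 1.004850/1.048800 = 1.698798 CZK per NOK.

1.6988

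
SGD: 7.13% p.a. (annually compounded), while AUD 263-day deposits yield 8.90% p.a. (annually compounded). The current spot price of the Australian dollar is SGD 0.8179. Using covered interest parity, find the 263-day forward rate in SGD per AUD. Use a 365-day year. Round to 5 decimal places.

T = 263/365 years.
Growth of 1 SGD over T: (1 + 0.0713)^(263/365) = 1.0508782.
AUD accumulates by (1 + 0.0890)^(263/365) = 1.0633601.
Forward (SGD per AUD) = 0.8179 × 1.0508782 / 1.0633601 = 0.8082994.

0.80830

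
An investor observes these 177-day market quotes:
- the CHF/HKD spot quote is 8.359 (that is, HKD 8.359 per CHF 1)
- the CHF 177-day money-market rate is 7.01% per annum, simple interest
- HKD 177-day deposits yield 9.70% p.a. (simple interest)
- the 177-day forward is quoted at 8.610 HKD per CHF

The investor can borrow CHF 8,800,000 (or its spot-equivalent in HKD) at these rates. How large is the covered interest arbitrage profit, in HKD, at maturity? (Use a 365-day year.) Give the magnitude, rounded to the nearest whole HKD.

HKD 1,324,331

T = 177/365 years.
Invest the CHF and cover forward: 8,800,000 × 1.0339936986 × 8.610 = HKD 78,343,634.56.
Convert at spot and invest in HKD: 8,800,000 × 8.359 × 1.0470383562 = HKD 77,019,303.85.
The quoted forward overvalues CHF, so borrow HKD, buy CHF at spot, deposit the CHF at 7.01%, and sell the proceeds forward at 8.610.
Profit = 78,343,634.56 − 77,019,303.85 = HKD 1,324,331.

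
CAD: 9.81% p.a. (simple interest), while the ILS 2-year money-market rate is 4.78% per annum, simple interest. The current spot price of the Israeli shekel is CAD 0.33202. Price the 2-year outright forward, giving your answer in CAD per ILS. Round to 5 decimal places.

T = 2 years.
CAD accumulates by 1 + 0.0981×2 = 1.196200.
ILS accumulates by 1 + 0.0478×2 = 1.095600.
CIP: F = S · (grow CAD)/(grow ILS) = 0.33202 × 1.196200/1.095600 = 0.3625067 CAD per ILS.

0.36251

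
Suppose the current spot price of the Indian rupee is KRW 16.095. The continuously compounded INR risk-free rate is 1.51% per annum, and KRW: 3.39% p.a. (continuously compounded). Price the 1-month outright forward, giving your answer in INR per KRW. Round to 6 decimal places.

0.062034

T = 1/12 years.
Growth of 1 KRW over T: e^(0.0339×1/12) = 1.002829.
INR growth factor: e^(0.0151×1/12) = 1.0012591.
Forward (KRW per INR) = 16.095 × 1.002829 / 1.0012591 = 16.12024.
Quoted the other way: 1/16.12024 = 0.062034 INR per KRW.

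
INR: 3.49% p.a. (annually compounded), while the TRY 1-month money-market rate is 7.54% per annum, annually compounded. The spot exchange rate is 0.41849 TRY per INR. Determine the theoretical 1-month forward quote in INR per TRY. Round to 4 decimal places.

2.3819

T = 1/12 years.
Growth of 1 TRY over T: (1 + 0.0754)^(1/12) = 1.0060761.
Growth of 1 INR over T: (1 + 0.0349)^(1/12) = 1.0028628.
Forward (TRY per INR) = 0.41849 × 1.0060761 / 1.0028628 = 0.4198309.
Invert for INR per TRY: 1 / 0.4198309 = 2.3819.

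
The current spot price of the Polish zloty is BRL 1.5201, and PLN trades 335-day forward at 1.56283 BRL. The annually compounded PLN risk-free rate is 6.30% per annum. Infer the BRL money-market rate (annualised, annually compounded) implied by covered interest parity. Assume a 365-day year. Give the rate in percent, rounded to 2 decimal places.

9.56%

T = 335/365 years.
CIP gives F = S · g_BRL/g_PLN, so g_BRL/g_PLN = 1.56283/1.5201 = 1.0281100.
The PLN side grows by (1 + 0.0630)^(335/365) = 1.0576755.
Hence g_BRL = 1.0874068.
Annualise: 1.0874068^(365/335) − 1 = 0.095598 = 9.56%.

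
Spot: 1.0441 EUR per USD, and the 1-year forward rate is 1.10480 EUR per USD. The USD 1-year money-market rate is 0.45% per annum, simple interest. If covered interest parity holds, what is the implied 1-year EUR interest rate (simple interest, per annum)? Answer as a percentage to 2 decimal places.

T = 1 year.
F/S = 1.1048/1.0441 = 1.0581362 = (growth of EUR) / (growth of USD).
USD growth factor: 1 + 0.0045×1 = 1.004500.
Hence g_EUR = 1.0628978.
r = (1.0628978 − 1)/1 = 0.062898 → 6.29%.

6.29%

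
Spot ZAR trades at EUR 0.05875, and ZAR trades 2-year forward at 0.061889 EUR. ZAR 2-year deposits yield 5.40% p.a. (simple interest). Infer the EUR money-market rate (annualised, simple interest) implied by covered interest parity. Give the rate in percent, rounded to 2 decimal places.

8.36%

T = 2 years.
F/S = 0.061889/0.05875 = 1.0534298 = (growth of EUR) / (growth of ZAR).
ZAR growth factor: 1 + 0.0540×2 = 1.108000.
Hence g_EUR = 1.1672002.
r = (1.1672002 − 1)/2 = 0.083600 → 8.36%.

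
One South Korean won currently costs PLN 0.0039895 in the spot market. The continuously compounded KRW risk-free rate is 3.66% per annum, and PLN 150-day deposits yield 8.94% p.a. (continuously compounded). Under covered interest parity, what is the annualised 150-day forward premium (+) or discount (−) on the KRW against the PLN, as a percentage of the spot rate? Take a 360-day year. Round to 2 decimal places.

T = 150/360 years.
CIP forward (PLN per KRW) = 0.0039895 × 1.0379525/1.0153669 = 0.0040782416.
(F − S)/S ÷ T = (0.0040782416 − 0.0039895)/0.0039895/(150/360) = 0.053385 → 5.34%.

+5.34%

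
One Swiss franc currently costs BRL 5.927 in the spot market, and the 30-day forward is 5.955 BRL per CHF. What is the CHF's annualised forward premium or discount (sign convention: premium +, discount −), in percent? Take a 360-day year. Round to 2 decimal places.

+5.67%

T = 30/360 years.
CHF trades forward at +0.47241% vs spot over the period.
Annualise by dividing by T: 0.0047241 / (30/360) = 0.056689 → 5.67%.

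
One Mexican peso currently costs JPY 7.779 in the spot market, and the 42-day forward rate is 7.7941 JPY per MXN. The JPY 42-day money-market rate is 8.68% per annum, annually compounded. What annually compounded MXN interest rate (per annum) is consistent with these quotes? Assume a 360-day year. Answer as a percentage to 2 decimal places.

6.89%

T = 42/360 years.
CIP gives F = S · g_JPY/g_MXN, so g_JPY/g_MXN = 7.7941/7.779 = 1.0019411.
JPY growth factor: (1 + 0.0868)^(42/360) = 1.0097584.
That pins the MXN growth at 1.0078022.
r = 1.0078022^(360/42) − 1 = 0.068885 → 6.89%.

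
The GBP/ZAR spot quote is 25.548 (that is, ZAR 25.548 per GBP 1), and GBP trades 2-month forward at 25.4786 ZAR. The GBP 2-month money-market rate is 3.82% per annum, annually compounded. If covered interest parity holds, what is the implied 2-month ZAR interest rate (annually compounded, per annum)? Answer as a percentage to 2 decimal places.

T = 2/12 years.
CIP gives F = S · g_ZAR/g_GBP, so g_ZAR/g_GBP = 25.4786/25.548 = 0.9972835.
The GBP side grows by (1 + 0.0382)^(2/12) = 1.0062676.
Hence g_ZAR = 1.0035341.
Annualise: 1.0035341^(12/2) − 1 = 0.021393 = 2.14%.

2.14%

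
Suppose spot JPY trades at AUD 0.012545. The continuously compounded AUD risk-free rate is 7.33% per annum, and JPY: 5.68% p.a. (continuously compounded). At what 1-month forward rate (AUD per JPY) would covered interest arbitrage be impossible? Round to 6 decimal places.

0.012562

T = 1/12 years.
AUD growth factor: e^(0.0733×1/12) = 1.006127.
JPY growth factor: e^(0.0568×1/12) = 1.0047446.
Forward (AUD per JPY) = 0.012545 × 1.006127 / 1.0047446 = 0.01256226.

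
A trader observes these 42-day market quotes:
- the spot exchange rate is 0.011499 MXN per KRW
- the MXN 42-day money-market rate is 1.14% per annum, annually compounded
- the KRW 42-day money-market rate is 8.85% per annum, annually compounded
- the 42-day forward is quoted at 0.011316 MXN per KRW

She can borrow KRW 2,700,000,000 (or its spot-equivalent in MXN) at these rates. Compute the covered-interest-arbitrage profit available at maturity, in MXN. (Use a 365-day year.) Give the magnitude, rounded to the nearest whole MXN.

T = 42/365 years.
Invest the KRW and cover forward: 2,700,000,000 × 1.0098056408 × 0.011316 = MXN 30,852,793.70.
Convert at spot and invest in MXN: 2,700,000,000 × 0.011499 × 1.0013052111 = MXN 31,087,823.28.
The quoted forward undervalues KRW, so borrow KRW, convert to MXN at spot, deposit the MXN at 1.14%, and buy KRW forward at 0.011316 to cover the loan.
The gap between the two covered legs is MXN 235,030.

MXN 235,030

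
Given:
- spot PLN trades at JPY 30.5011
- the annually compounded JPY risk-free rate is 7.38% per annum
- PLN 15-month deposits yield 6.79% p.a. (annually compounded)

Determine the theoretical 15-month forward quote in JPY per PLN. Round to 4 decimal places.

T = 15/12 years.
JPY growth factor: (1 + 0.0738)^(15/12) = 1.09308579.
Growth of 1 PLN over T: (1 + 0.0679)^(15/12) = 1.0855835.
CIP: F = S · (grow JPY)/(grow PLN) = 30.5011 × 1.09308579/1.0855835 = 30.711888 JPY per PLN.

30.7119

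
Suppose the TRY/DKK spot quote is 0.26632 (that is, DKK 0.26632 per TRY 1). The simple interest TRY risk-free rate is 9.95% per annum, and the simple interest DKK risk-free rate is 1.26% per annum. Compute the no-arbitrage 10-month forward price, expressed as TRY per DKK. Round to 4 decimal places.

T = 10/12 years.
DKK growth factor: 1 + 0.0126×10/12 = 1.010500.
TRY growth factor: 1 + 0.0995×10/12 = 1.0829167.
CIP: F = S · (grow DKK)/(grow TRY) = 0.26632 × 1.010500/1.0829167 = 0.2485107 DKK per TRY.
Quoted the other way: 1/0.2485107 = 4.0240 TRY per DKK.

4.0240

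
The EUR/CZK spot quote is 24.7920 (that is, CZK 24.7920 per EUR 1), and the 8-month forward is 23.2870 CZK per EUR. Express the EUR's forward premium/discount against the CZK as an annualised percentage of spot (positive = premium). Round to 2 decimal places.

-9.11%

T = 8/12 years.
(F − S)/S = (23.2870 − 24.792)/24.792 = -0.0607051.
Per annum: -0.0607051 / (8/12) = -0.091058 = -9.11%.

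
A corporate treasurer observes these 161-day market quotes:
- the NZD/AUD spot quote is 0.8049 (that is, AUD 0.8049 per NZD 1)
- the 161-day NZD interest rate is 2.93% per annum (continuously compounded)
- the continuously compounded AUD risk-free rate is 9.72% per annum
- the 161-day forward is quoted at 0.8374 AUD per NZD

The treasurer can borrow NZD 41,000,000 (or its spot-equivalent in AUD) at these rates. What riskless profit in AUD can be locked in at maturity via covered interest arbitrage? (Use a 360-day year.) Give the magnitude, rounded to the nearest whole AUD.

T = 161/360 years.
Invest the NZD and cover forward: 41,000,000 × 1.0131898396 × 0.8374 = AUD 34,786,252.04.
Convert at spot and invest in AUD: 41,000,000 × 0.8049 × 1.044428661 = AUD 34,467,085.80.
The quoted forward overvalues NZD, so borrow AUD, buy NZD at spot, deposit the NZD at 2.93%, and sell the proceeds forward at 0.8374.
The gap between the two covered legs is AUD 319,166.

AUD 319,166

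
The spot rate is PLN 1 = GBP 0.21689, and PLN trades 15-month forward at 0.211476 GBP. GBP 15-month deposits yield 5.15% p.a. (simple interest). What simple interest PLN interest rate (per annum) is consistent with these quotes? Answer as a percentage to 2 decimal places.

7.33%

T = 15/12 years.
By CIP, F/S equals the GBP-to-PLN growth ratio: 0.211476/0.21689 = 0.9750380.
The GBP side grows by 1 + 0.0515×15/12 = 1.064375.
So the PLN growth factor = 1.0916241.
(1.0916241 − 1)/T = 0.073299, i.e. 7.33%.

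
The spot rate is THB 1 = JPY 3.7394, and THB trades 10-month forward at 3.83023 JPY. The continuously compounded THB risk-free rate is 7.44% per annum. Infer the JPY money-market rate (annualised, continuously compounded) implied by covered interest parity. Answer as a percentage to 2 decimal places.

10.32%

T = 10/12 years.
CIP gives F = S · g_JPY/g_THB, so g_JPY/g_THB = 3.83023/3.7394 = 1.0242900.
The THB side grows by e^(0.0744×10/12) = 1.0639623.
Hence g_JPY = 1.0898059.
Take logs: ln 1.0898059 / (10/12) = 0.103200, so 10.32%.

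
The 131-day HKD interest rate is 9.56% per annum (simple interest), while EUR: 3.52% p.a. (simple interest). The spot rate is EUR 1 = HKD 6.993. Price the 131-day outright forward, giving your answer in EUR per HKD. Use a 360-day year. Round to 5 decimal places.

T = 131/360 years.
HKD growth factor: 1 + 0.0956×131/360 = 1.0347878.
Growth of 1 EUR over T: 1 + 0.0352×131/360 = 1.0128089.
Forward (HKD per EUR) = 6.993 × 1.0347878 / 1.0128089 = 7.144755.
Invert for EUR per HKD: 1 / 7.144755 = 0.13996.

0.13996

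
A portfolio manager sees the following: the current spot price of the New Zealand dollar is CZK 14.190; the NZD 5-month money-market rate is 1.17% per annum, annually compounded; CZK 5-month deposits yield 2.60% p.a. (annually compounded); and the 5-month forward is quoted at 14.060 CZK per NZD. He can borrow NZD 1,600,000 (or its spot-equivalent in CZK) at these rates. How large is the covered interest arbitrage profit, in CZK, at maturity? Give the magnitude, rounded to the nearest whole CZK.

T = 5/12 years.
Keep in NZD, deliver into the forward: 1,600,000·1.004858466·14.060 = CZK 22,605,296.05.
Swap to CZK now, deposit: 1,600,000·14.190·1.0107522893 = CZK 22,948,119.98.
The quoted forward undervalues NZD, so borrow NZD, convert to CZK at spot, deposit the CZK at 2.60%, and buy NZD forward at 14.060 to cover the loan.
The gap between the two covered legs is CZK 342,824.

CZK 342,824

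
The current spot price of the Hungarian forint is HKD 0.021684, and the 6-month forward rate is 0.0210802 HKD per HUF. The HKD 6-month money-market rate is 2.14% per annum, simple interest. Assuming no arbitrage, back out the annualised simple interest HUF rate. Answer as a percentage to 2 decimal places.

7.93%

T = 6/12 years.
F/S = 0.0210802/0.021684 = 0.9721546 = (growth of HKD) / (growth of HUF).
The HKD side grows by 1 + 0.0214×6/12 = 1.010700.
So the HUF growth factor = 1.0396495.
r = (1.0396495 − 1)/(6/12) = 0.079299 → 7.93%.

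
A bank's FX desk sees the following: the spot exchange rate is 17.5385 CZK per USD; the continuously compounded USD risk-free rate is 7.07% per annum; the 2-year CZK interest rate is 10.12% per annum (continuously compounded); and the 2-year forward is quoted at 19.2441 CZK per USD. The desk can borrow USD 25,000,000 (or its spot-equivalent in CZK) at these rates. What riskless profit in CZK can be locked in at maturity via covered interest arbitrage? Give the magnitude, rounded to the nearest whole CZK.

CZK 17,348,758

T = 2 years.
Keep in USD, deliver into the forward: 25,000,000·1.15188530997·19.2441 = CZK 554,174,902.34.
Swap to CZK now, deposit: 25,000,000·17.5385·1.22433764524 = CZK 536,826,144.78.
The quoted forward overvalues USD, so borrow CZK, buy USD at spot, deposit the USD at 7.07%, and sell the proceeds forward at 19.2441.
Arbitrage profit = |554,174,902.34 − 536,826,144.78| = CZK 17,348,758.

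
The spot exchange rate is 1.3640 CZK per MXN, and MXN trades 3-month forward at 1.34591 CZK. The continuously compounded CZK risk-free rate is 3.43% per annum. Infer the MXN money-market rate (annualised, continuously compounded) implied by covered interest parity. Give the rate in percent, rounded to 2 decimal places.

8.77%

T = 3/12 years.
F/S = 1.34591/1.364 = 0.9867375 = (growth of CZK) / (growth of MXN).
The CZK side grows by e^(0.0343×3/12) = 1.0086119.
Hence g_MXN = 1.0221684.
r = ln(1.0221684)/(3/12) = 0.087705 → 8.77%.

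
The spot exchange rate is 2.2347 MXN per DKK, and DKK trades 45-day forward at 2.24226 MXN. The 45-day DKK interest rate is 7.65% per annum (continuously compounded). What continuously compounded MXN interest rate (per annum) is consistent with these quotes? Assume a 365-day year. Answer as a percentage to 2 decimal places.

10.39%

T = 45/365 years.
F/S = 2.24226/2.2347 = 1.0033830 = (growth of MXN) / (growth of DKK).
DKK growth factor: e^(0.0765×45/365) = 1.0094761.
Hence g_MXN = 1.0128912.
r = ln(1.0128912)/(45/365) = 0.103894 → 10.39%.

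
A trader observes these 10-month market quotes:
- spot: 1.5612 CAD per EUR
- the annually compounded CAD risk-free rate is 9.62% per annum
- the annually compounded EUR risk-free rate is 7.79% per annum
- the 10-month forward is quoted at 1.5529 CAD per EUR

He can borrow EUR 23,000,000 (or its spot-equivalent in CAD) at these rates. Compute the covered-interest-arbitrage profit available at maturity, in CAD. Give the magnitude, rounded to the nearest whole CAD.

CAD 743,242

T = 10/12 years.
Invest the EUR and cover forward: 23,000,000 × 1.0645075024 × 1.5529 = CAD 38,020,695.11.
Convert at spot and invest in CAD: 23,000,000 × 1.5612 × 1.0795468589 = CAD 38,763,936.79.
The quoted forward undervalues EUR, so borrow EUR, convert to CAD at spot, deposit the CAD at 9.62%, and buy EUR forward at 1.5529 to cover the loan.
Arbitrage profit = |38,020,695.11 − 38,763,936.79| = CAD 743,242.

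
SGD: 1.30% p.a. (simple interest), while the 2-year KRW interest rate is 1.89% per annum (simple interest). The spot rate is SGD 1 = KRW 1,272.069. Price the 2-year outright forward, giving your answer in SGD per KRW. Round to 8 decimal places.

0.00077718

T = 2 years.
KRW growth factor: 1 + 0.0189×2 = 1.037800.
SGD growth factor: 1 + 0.0130×2 = 1.026000.
CIP: F = S · (grow KRW)/(grow SGD) = 1272.069 × 1.037800/1.026000 = 1286.699 KRW per SGD.
Quoted the other way: 1/1286.699 = 0.00077718 SGD per KRW.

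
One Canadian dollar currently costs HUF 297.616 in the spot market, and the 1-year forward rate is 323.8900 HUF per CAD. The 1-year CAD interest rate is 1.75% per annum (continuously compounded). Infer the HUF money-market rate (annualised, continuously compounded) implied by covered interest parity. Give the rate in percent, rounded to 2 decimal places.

10.21%

T = 1 year.
F/S = 323.89/297.616 = 1.0882815 = (growth of HUF) / (growth of CAD).
CAD growth factor: e^(0.0175×1) = 1.017654.
That pins the HUF growth at 1.107494.
Take logs: ln 1.107494 / 1 = 0.102100, so 10.21%.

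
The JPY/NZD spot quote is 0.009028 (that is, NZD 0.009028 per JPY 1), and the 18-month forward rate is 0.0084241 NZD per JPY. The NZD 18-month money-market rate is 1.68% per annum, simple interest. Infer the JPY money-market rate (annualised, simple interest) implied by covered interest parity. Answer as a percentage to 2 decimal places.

6.58%

T = 18/12 years.
F/S = 0.0084241/0.009028 = 0.9331081 = (growth of NZD) / (growth of JPY).
NZD growth factor: 1 + 0.0168×18/12 = 1.025200.
That pins the JPY growth at 1.0986937.
r = (1.0986937 − 1)/(18/12) = 0.065796 → 6.58%.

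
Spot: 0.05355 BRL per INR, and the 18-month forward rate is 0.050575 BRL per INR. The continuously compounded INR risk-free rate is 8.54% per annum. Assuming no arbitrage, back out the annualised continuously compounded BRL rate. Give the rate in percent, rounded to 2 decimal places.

4.73%

T = 18/12 years.
By CIP, F/S equals the BRL-to-INR growth ratio: 0.050575/0.05355 = 0.9444444.
The INR side grows by e^(0.0854×18/12) = 1.1366667.
That pins the BRL growth at 1.0735185.
r = ln(1.0735185)/(18/12) = 0.047294 → 4.73%.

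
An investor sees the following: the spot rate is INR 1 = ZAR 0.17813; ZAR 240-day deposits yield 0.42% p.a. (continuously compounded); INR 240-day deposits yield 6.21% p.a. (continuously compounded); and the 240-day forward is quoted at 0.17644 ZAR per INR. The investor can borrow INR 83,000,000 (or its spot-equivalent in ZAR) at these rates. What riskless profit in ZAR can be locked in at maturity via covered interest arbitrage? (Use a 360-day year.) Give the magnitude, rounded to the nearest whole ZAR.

T = 240/360 years.
Invest the INR and cover forward: 83,000,000 × 1.0422689297 × 0.17644 = ZAR 15,263,528.19.
Convert at spot and invest in ZAR: 83,000,000 × 0.17813 × 1.0028039237 = ZAR 14,826,245.42.
The quoted forward overvalues INR, so borrow ZAR, buy INR at spot, deposit the INR at 6.21%, and sell the proceeds forward at 0.17644.
Profit = 15,263,528.19 − 14,826,245.42 = ZAR 437,283.

ZAR 437,283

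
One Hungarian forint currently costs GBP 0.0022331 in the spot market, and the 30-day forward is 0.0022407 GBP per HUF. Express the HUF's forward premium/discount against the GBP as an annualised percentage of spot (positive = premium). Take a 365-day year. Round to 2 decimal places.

+4.14%

T = 30/365 years.
Period premium: (0.0022407 − 0.0022331)/0.0022331 = 0.0034033.
Annualise by dividing by T: 0.0034033 / (30/365) = 0.041407 → 4.14%.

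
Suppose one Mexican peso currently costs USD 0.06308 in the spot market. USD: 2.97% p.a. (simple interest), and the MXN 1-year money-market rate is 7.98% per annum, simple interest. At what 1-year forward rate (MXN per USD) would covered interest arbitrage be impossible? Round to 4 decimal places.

16.6242

T = 1 year.
USD growth factor: 1 + 0.0297×1 = 1.029700.
Growth of 1 MXN over T: 1 + 0.0798×1 = 1.079800.
CIP: F = S · (grow USD)/(grow MXN) = 0.06308 × 1.029700/1.079800 = 0.060153247 USD per MXN.
Invert for MXN per USD: 1 / 0.060153247 = 16.6242.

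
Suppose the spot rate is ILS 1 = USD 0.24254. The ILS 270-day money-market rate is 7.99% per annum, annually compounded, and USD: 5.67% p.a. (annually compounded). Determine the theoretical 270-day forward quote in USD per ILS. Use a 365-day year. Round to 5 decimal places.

T = 270/365 years.
Growth of 1 USD over T: (1 + 0.0567)^(270/365) = 1.0416401.
ILS accumulates by (1 + 0.0799)^(270/365) = 1.0585093.
So F = 0.24254 × 1.0416401 / 1.0585093 = 0.2386747 (USD/ILS).

0.23867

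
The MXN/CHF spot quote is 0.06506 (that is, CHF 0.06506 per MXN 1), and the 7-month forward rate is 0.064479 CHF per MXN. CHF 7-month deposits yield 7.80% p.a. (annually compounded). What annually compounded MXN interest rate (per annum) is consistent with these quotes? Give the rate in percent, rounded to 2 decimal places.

T = 7/12 years.
F/S = 0.064479/0.06506 = 0.9910698 = (growth of CHF) / (growth of MXN).
CHF growth factor: (1 + 0.0780)^(7/12) = 1.0447866.
Hence g_MXN = 1.0542008.
r = 1.0542008^(12/7) − 1 = 0.094705 → 9.47%.

9.47%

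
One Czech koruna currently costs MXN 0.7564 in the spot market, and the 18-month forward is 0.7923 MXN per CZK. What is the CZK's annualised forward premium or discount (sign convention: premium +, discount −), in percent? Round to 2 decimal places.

+3.16%

T = 18/12 years.
(F − S)/S = (0.7923 − 0.7564)/0.7564 = 0.0474617.
×(1/T) gives 3.16% p.a.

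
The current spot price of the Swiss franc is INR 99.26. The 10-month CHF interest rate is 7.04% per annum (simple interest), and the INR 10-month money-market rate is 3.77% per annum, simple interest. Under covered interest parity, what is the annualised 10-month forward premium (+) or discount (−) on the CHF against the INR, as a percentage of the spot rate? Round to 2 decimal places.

-3.09%

T = 10/12 years.
F = S · g_INR/g_CHF = 99.26 × 1.0314167/1.0586667 = 96.70506.
Annualised premium = (F − S)/S × (1/T) = (96.70506 − 99.26)/99.26 ÷ (10/12) = -3.09%.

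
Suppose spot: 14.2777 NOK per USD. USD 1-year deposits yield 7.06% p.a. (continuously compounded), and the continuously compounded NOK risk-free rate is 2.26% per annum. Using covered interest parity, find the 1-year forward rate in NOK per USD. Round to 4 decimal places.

13.6086

T = 1 year.
NOK growth factor: e^(0.0226×1) = 1.02285731.
Growth of 1 USD over T: e^(0.0706×1) = 1.07315188.
CIP: F = S · (grow NOK)/(grow USD) = 14.2777 × 1.02285731/1.07315188 = 13.608558 NOK per USD.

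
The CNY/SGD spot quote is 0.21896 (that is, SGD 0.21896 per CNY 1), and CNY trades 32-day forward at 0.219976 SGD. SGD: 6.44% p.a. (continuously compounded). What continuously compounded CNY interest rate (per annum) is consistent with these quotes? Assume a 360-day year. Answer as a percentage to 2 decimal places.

1.23%

T = 32/360 years.
CIP gives F = S · g_SGD/g_CNY, so g_SGD/g_CNY = 0.219976/0.21896 = 1.0046401.
SGD growth factor: e^(0.0644×32/360) = 1.0057409.
Hence g_CNY = 1.0010957.
Take logs: ln 1.0010957 / (32/360) = 0.012320, so 1.23%.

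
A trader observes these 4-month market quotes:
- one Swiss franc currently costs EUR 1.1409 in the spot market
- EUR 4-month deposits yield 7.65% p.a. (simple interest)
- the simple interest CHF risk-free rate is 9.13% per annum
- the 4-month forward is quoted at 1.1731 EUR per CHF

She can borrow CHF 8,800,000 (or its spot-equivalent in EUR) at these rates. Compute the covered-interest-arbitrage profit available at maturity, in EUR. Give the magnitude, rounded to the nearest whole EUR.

T = 4/12 years.
Keep in CHF, deliver into the forward: 8,800,000·1.0304333333·1.1731 = EUR 10,637,451.82.
Swap to EUR now, deposit: 8,800,000·1.1409·1.025500 = EUR 10,295,937.96.
The quoted forward overvalues CHF, so borrow EUR, buy CHF at spot, deposit the CHF at 9.13%, and sell the proceeds forward at 1.1731.
The gap between the two covered legs is EUR 341,514.

EUR 341,514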